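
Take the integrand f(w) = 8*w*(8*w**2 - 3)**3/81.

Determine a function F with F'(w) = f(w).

An antiderivative is F(w) = 512*w**8/81 - 256*w**6/27 + 16*w**4/3 - 4*w**2/3.

f matches the chain-rule pattern g'(h)*h' with inner function h(w) = 4*w**2/3 - 1/2; substituting u = h(w) collapses the integral.
Check: d/dw[512*w**8/81 - 256*w**6/27 + 16*w**4/3 - 4*w**2/3] = 4096*w**7/81 - 512*w**5/9 + 64*w**3/3 - 8*w/3, which equals f(w).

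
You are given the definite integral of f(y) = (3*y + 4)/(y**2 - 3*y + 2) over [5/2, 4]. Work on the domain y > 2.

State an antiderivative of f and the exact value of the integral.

Antiderivative: F(y) = 10*log(y - 2) - 7*log(y - 1); value = -7*log(3) + 7*log(3/2) + 20*log(2)

Factor the denominator ((y - 2)*(y - 1)) and decompose: f = -7/(y - 1) + 10/(y - 2); each piece integrates to a log, atan, or power term.
F(y) = 10*log(y - 2) - 7*log(y - 1) is an antiderivative of f.
Check: d/dy[10*log(y - 2) - 7*log(y - 1)] = (3*y + 4)/(y**2 - 3*y + 2) = f(y).
F(4) = -7*log(3) + 10*log(2); F(5/2) = -10*log(2) - 7*log(3/2).
Integral = F(4) - F(5/2) = -7*log(3) + 7*log(3/2) + 20*log(2).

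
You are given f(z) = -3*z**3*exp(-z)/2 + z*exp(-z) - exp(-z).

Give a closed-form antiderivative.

An antiderivative is F(z) = (3*z**3 + 9*z**2 + 16*z + 18)*exp(-z)/2.

f has the shape u'v + uv' for u = 3*z**3/2 + 9*z**2/2 + 8*z + 9 and v = exp(-z) — it is the derivative of the product u*v.
Check: d/dz[(3*z**3 + 9*z**2 + 16*z + 18)*exp(-z)/2] = (-3*z**3 + 2*z - 2)*exp(-z)/2, which equals f(z).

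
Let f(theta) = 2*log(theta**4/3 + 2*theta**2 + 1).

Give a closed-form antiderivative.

A candidate is checked by its d/dtheta: the result must match f(theta).
Check: d/dtheta[2*theta*log(theta**4/3 + 2*theta**2 + 1) - 8*theta + 4*sqrt(3 - sqrt(6))*atan(theta/sqrt(3 - sqrt(6))) + 4*sqrt(sqrt(6) + 3)*atan(theta/sqrt(sqrt(6) + 3))] = 2*log(theta**4/3 + 2*theta**2 + 1) = f(theta).

An antiderivative is F(theta) = 2*theta*log(theta**4/3 + 2*theta**2 + 1) - 8*theta + 4*sqrt(3 - sqrt(6))*atan(theta/sqrt(3 - sqrt(6))) + 4*sqrt(sqrt(6) + 3)*atan(theta/sqrt(sqrt(6) + 3)).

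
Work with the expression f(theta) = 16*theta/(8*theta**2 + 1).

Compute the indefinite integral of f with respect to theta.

F(theta) = log(4*theta**2 + 1/2) + C

f matches the chain-rule pattern g'(h)*h' with inner function h(theta) = 4*theta**2 + 1/2; substituting u = h(theta) collapses the integral.
Check: d/dtheta[log(4*theta**2 + 1/2)] = 16*theta/(8*theta**2 + 1) = f(theta).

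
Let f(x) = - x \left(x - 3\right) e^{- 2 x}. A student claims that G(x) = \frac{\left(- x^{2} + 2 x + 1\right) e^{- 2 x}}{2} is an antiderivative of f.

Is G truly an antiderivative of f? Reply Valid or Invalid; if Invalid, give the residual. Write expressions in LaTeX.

Invalid: d/dx[G] - f = \left(2 x^{2} - 6 x\right) e^{- 2 x}, which is not 0.

d/dx[G] = \left(x^{2} - 3 x\right) e^{- 2 x}
d/dx[G] - f(x) = \left(2 x^{2} - 6 x\right) e^{- 2 x} != 0.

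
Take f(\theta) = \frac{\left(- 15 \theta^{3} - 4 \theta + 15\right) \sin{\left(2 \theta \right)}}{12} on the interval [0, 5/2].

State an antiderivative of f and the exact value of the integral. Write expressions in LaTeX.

Antiderivative: F(\theta) = \frac{5 \theta^{3} \cos{\left(2 \theta \right)}}{8} - \frac{15 \theta^{2} \sin{\left(2 \theta \right)}}{16} - \frac{37 \theta \cos{\left(2 \theta \right)}}{48} + \frac{37 \sin{\left(2 \theta \right)}}{96} - \frac{5 \cos{\left(2 \theta \right)}}{8}; value = \frac{5}{8} + \frac{1385 \cos{\left(5 \right)}}{192} - \frac{1051 \sin{\left(5 \right)}}{192}

Any candidate F(\theta) must reproduce f(\theta) exactly when differentiated.
F(\theta) = \frac{5 \theta^{3} \cos{\left(2 \theta \right)}}{8} - \frac{15 \theta^{2} \sin{\left(2 \theta \right)}}{16} - \frac{37 \theta \cos{\left(2 \theta \right)}}{48} + \frac{37 \sin{\left(2 \theta \right)}}{96} - \frac{5 \cos{\left(2 \theta \right)}}{8} is an antiderivative of f.
Check: d/d\theta[\frac{5 \theta^{3} \cos{\left(2 \theta \right)}}{8} - \frac{15 \theta^{2} \sin{\left(2 \theta \right)}}{16} - \frac{37 \theta \cos{\left(2 \theta \right)}}{48} + \frac{37 \sin{\left(2 \theta \right)}}{96} - \frac{5 \cos{\left(2 \theta \right)}}{8}] = - \frac{5 \theta^{3} \sin{\left(2 \theta \right)}}{4} - \frac{\theta \sin{\left(2 \theta \right)}}{3} + \frac{5 \sin{\left(2 \theta \right)}}{4}, which equals f(\theta).
F(5/2) = \frac{1385 \cos{\left(5 \right)}}{192} - \frac{1051 \sin{\left(5 \right)}}{192}; F(0) = - \frac{5}{8}.
Integral = F(5/2) - F(0) = \frac{5}{8} + \frac{1385 \cos{\left(5 \right)}}{192} - \frac{1051 \sin{\left(5 \right)}}{192}.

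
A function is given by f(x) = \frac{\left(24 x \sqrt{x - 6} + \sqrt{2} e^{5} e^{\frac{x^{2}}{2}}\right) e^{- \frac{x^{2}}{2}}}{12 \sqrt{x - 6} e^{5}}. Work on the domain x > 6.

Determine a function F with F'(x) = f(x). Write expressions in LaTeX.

Recover f(x) by differentiating a candidate F(x); any mismatch rules it out.
Check: d/dx[\frac{\sqrt{2} \left(\sqrt{x - 6} e^{5} e^{\frac{x^{2}}{2}} - 6 \sqrt{2}\right) e^{- \frac{x^{2}}{2}}}{6 e^{5}}] = \frac{\left(24 x \sqrt{x - 6} + \sqrt{2} e^{5} e^{\frac{x^{2}}{2}}\right) e^{- \frac{x^{2}}{2}}}{12 \sqrt{x - 6} e^{5}} = f(x).

An antiderivative is F(x) = \frac{\sqrt{2} \left(\sqrt{x - 6} e^{5} e^{\frac{x^{2}}{2}} - 6 \sqrt{2}\right) e^{- \frac{x^{2}}{2}}}{6 e^{5}}.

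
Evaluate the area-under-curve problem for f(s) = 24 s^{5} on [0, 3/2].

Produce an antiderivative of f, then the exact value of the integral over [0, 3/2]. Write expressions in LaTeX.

Antiderivative: F(s) = 4 s^{6}; value = \frac{729}{16}

Since d/ds undoes antidifferentiation here, F'(s) = f(s) is required of F(s).
F(s) = 4 s^{6} is an antiderivative of f.
Check: d/ds[4 s^{6}] = 24 s^{5} = f(s).
F(3/2) = \frac{729}{16}; F(0) = 0.
Integral = F(3/2) - F(0) = \frac{729}{16}.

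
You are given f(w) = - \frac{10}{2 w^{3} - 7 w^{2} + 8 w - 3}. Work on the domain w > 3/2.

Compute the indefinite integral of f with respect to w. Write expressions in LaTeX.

F(w) = - 20 \log{\left(w - \frac{3}{2} \right)} + 20 \log{\left(w - 1 \right)} - \frac{10}{w - 1} + C

The denominator factors as \left(w - 1\right)^{2} \left(2 w - 3\right); partial fractions split f into directly integrable pieces: - \frac{40}{2 w - 3} + \frac{20}{w - 1} + \frac{10}{\left(w - 1\right)^{2}}.
Check: d/dw[- 20 \log{\left(w - \frac{3}{2} \right)} + 20 \log{\left(w - 1 \right)} - \frac{10}{w - 1}] = - \frac{10}{2 w^{3} - 7 w^{2} + 8 w - 3} = f(w).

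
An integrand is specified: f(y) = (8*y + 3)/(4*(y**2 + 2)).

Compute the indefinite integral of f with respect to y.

A first test for any F(y): its y-derivative must equal f(y) identically.
Check: d/dy[log(y**2 + 2) + 3*sqrt(2)*atan(sqrt(2)*y/2)/8] = (8*y + 3)/(4*y**2 + 8), which equals f(y).

F(y) = log(y**2 + 2) + 3*sqrt(2)*atan(sqrt(2)*y/2)/8 + C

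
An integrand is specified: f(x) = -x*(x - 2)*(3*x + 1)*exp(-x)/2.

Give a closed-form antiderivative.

An antiderivative is F(x) = (3*x**3 + 4*x**2 + 6*x + 6)*exp(-x)/2.

f has the shape u'v + uv' for u = 3*x**3/2 + 2*x**2 + 3*x + 3 and v = exp(-x) — it is the derivative of the product u*v.
Check: d/dx[(3*x**3 + 4*x**2 + 6*x + 6)*exp(-x)/2] = (-3*x**3 + 5*x**2 + 2*x)*exp(-x)/2, which equals f(x).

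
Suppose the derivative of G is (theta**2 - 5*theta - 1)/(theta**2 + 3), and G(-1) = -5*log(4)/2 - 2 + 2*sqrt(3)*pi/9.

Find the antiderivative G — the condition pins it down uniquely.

G(theta) = -(-6*theta + 15*log(theta**2 + 3) + 8*sqrt(3)*atan(sqrt(3)*theta/3) + 6)/6

Differentiate the proposed G(theta) back; it has to land on the given G'(theta).
A general antiderivative is theta - 5*log(theta**2 + 3)/2 - 4*sqrt(3)*atan(sqrt(3)*theta/3)/3 + C.
The condition gives C = -5*log(4)/2 - 2 + 2*sqrt(3)*pi/9 - (-5*log(4)/2 - 1 + 2*sqrt(3)*pi/9) = -1.
So G(theta) = -(-6*theta + 15*log(theta**2 + 3) + 8*sqrt(3)*atan(sqrt(3)*theta/3) + 6)/6.
Check: d/dtheta[-(-6*theta + 15*log(theta**2 + 3) + 8*sqrt(3)*atan(sqrt(3)*theta/3) + 6)/6] = (theta**2 - 5*theta - 1)/(theta**2 + 3) = G'(theta).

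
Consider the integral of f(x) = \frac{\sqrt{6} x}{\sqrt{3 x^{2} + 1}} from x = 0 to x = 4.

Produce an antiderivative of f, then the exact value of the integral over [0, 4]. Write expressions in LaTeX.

The substitution u = 2 x^{2} + \frac{2}{3} works: f is exactly (dF/du)*(du/dx) for that inner function.
F(x) = \frac{\sqrt{6} \sqrt{3 x^{2} + 1}}{3} is an antiderivative of f.
Check: d/dx[\frac{\sqrt{6} \sqrt{3 x^{2} + 1}}{3}] = \frac{\sqrt{6} x}{\sqrt{3 x^{2} + 1}} = f(x).
F(4) = \frac{7 \sqrt{6}}{3}; F(0) = \frac{\sqrt{6}}{3}.
Integral = F(4) - F(0) = 2 \sqrt{6}.

Antiderivative: F(x) = \frac{\sqrt{6} \sqrt{3 x^{2} + 1}}{3}; value = 2 \sqrt{6}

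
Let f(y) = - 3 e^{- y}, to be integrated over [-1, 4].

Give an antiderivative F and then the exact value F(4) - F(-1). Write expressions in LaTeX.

Any candidate F(y) must reproduce f(y) exactly when differentiated.
F(y) = 3 e^{- y} is an antiderivative of f.
Check: d/dy[3 e^{- y}] = - 3 e^{- y} = f(y).
F(4) = \frac{3}{e^{4}}; F(-1) = 3 e.
Integral = F(4) - F(-1) = - 3 e + \frac{3}{e^{4}}.

Antiderivative: F(y) = 3 e^{- y}; value = - 3 e + \frac{3}{e^{4}}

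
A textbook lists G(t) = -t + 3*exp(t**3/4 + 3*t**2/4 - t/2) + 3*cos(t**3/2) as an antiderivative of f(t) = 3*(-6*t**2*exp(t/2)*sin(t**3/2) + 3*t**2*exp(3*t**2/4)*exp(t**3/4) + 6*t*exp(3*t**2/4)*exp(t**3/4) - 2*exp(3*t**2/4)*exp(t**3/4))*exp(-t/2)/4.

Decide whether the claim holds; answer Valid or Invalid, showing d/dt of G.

Invalid: d/dt[G] - f = -1, which is not 0.

d/dt[G] = -9*t**2*sin(t**3/2)/2 + 9*t**2*exp(-t/2)*exp(3*t**2/4)*exp(t**3/4)/4 + 9*t*exp(-t/2)*exp(3*t**2/4)*exp(t**3/4)/2 - 1 - 3*exp(-t/2)*exp(3*t**2/4)*exp(t**3/4)/2
d/dt[G] - f(t) = -1 != 0.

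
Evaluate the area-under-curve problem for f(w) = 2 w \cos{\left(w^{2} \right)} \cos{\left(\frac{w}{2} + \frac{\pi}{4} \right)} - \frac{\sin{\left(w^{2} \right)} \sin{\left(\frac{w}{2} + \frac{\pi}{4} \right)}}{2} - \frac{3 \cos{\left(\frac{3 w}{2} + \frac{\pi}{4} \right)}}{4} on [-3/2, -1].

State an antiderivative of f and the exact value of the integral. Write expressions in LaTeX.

Integrate term by term and add the pieces.
F(w) = \frac{2 \sin{\left(w^{2} \right)} \cos{\left(\frac{w}{2} + \frac{\pi}{4} \right)} - \sin{\left(\frac{3 w}{2} + \frac{\pi}{4} \right)}}{2} is an antiderivative of f.
Check: d/dw[\frac{2 \sin{\left(w^{2} \right)} \cos{\left(\frac{w}{2} + \frac{\pi}{4} \right)} - \sin{\left(\frac{3 w}{2} + \frac{\pi}{4} \right)}}{2}] = 2 w \cos{\left(w^{2} \right)} \cos{\left(\frac{w}{2} + \frac{\pi}{4} \right)} - \frac{\sin{\left(w^{2} \right)} \sin{\left(\frac{w}{2} + \frac{\pi}{4} \right)}}{2} - \frac{3 \cos{\left(\frac{3 w}{2} + \frac{\pi}{4} \right)}}{4} = f(w).
F(-1) = - \frac{\cos{\left(\frac{\pi}{4} + \frac{3}{2} \right)}}{2} + \sin{\left(1 \right)} \sin{\left(\frac{1}{2} + \frac{\pi}{4} \right)}; F(-3/2) = - \frac{\cos{\left(\frac{\pi}{4} + \frac{9}{4} \right)}}{2} + \sin{\left(\frac{9}{4} \right)} \sin{\left(\frac{3}{4} + \frac{\pi}{4} \right)}.
Integral = F(-1) - F(-3/2) = - \sin{\left(\frac{9}{4} \right)} \sin{\left(\frac{3}{4} + \frac{\pi}{4} \right)} + \frac{\cos{\left(\frac{\pi}{4} + \frac{9}{4} \right)}}{2} - \frac{\cos{\left(\frac{\pi}{4} + \frac{3}{2} \right)}}{2} + \sin{\left(1 \right)} \sin{\left(\frac{1}{2} + \frac{\pi}{4} \right)}.

Antiderivative: F(w) = \frac{2 \sin{\left(w^{2} \right)} \cos{\left(\frac{w}{2} + \frac{\pi}{4} \right)} - \sin{\left(\frac{3 w}{2} + \frac{\pi}{4} \right)}}{2}; value = - \sin{\left(\frac{9}{4} \right)} \sin{\left(\frac{3}{4} + \frac{\pi}{4} \right)} + \frac{\cos{\left(\frac{\pi}{4} + \frac{9}{4} \right)}}{2} - \frac{\cos{\left(\frac{\pi}{4} + \frac{3}{2} \right)}}{2} + \sin{\left(1 \right)} \sin{\left(\frac{1}{2} + \frac{\pi}{4} \right)}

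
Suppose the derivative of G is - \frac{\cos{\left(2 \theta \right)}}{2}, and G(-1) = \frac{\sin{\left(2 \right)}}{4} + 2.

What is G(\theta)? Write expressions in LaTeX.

G(\theta) = 2 - \frac{\sin{\left(2 \theta \right)}}{4}

Any candidate G(\theta) must reproduce the stated G'(\theta) exactly.
A general antiderivative is - \frac{\sin{\left(2 \theta \right)}}{4} + C.
The condition gives C = \frac{\sin{\left(2 \right)}}{4} + 2 - (\frac{\sin{\left(2 \right)}}{4}) = 2.
So G(\theta) = 2 - \frac{\sin{\left(2 \theta \right)}}{4}.
Check: d/d\theta[2 - \frac{\sin{\left(2 \theta \right)}}{4}] = - \frac{\cos{\left(2 \theta \right)}}{2} = G'(\theta).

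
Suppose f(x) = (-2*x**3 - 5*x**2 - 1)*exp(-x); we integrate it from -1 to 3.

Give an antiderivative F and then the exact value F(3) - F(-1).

f has the shape u'v + uv' for u = 2*x**3 + 11*x**2 + 22*x + 23 and v = exp(-x) — it is the derivative of the product u*v.
F(x) = (2*x**3 + 11*x**2 + 22*x + 23)*exp(-x) is an antiderivative of f.
Check: d/dx[(2*x**3 + 11*x**2 + 22*x + 23)*exp(-x)] = (-2*x**3 - 5*x**2 - 1)*exp(-x) = f(x).
F(3) = 242*exp(-3); F(-1) = 10*exp(1).
Integral = F(3) - F(-1) = -10*exp(1) + 242*exp(-3).

Antiderivative: F(x) = (2*x**3 + 11*x**2 + 22*x + 23)*exp(-x); value = -10*exp(1) + 242*exp(-3)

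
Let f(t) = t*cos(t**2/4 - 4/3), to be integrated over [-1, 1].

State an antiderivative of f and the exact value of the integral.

The substitution u = t**2/4 - 4/3 works: f is exactly (dF/du)*(du/dt) for that inner function.
F(t) = 2*sin(t**2/4 - 4/3) is an antiderivative of f.
Check: d/dt[2*sin(t**2/4 - 4/3)] = t*cos(t**2/4 - 4/3) = f(t).
F(1) = -2*sin(13/12); F(-1) = -2*sin(13/12).
Integral = F(1) - F(-1) = 0.

Antiderivative: F(t) = 2*sin(t**2/4 - 4/3); value = 0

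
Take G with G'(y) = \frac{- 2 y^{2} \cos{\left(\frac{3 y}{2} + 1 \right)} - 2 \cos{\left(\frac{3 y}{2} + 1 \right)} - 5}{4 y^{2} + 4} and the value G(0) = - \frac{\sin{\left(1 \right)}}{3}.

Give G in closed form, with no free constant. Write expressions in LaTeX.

Since d/dy undoes antidifferentiation here, G(y) must give back the stated G'(y).
A general antiderivative is - \frac{\sin{\left(\frac{3 y}{2} + 1 \right)}}{3} - \frac{5 \operatorname{atan}{\left(y \right)}}{4} + C.
The condition gives C = - \frac{\sin{\left(1 \right)}}{3} - (- \frac{\sin{\left(1 \right)}}{3}) = 0.
So G(y) = - \frac{4 \sin{\left(\frac{3 y}{2} + 1 \right)} + 15 \operatorname{atan}{\left(y \right)}}{12}.
Check: d/dy[- \frac{4 \sin{\left(\frac{3 y}{2} + 1 \right)} + 15 \operatorname{atan}{\left(y \right)}}{12}] = \frac{- 2 y^{2} \cos{\left(\frac{3 y}{2} + 1 \right)} - 2 \cos{\left(\frac{3 y}{2} + 1 \right)} - 5}{4 y^{2} + 4} = G'(y).

G(y) = - \frac{4 \sin{\left(\frac{3 y}{2} + 1 \right)} + 15 \operatorname{atan}{\left(y \right)}}{12}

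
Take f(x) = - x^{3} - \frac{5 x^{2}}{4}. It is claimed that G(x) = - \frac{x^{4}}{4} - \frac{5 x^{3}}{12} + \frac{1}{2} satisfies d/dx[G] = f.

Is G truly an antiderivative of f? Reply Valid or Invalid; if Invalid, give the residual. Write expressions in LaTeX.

Valid. The derivative of G reproduces f.

d/dx[G] = - x^{3} - \frac{5 x^{2}}{4}
This equals f(x) exactly, so the claim holds.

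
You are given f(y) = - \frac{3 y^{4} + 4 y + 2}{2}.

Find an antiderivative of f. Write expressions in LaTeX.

For F(y) to be correct the identity F'(y) - f(y) = 0 must hold.
Check: d/dy[- \frac{3 y^{5}}{10} - y^{2} - y] = - \frac{3 y^{4}}{2} - 2 y - 1, which equals f(y).

An antiderivative is F(y) = - \frac{3 y^{5}}{10} - y^{2} - y.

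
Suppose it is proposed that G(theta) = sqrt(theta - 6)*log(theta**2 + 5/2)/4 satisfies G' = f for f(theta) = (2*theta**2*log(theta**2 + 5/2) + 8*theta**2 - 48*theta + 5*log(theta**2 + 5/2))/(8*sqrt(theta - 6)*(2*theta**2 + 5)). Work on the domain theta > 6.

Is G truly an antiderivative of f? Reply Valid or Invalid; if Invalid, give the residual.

Valid - differentiating G returns exactly f.

d/dtheta[G] = (2*theta**2*log(theta**2 + 5/2) + 8*theta**2 - 48*theta + 5*log(theta**2 + 5/2))/(16*theta**2*sqrt(theta - 6) + 40*sqrt(theta - 6))
This equals f(theta) exactly, so the claim holds.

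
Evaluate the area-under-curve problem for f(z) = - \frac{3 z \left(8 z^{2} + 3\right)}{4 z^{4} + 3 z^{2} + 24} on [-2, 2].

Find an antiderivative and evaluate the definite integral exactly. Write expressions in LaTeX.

The substitution u = \frac{2 z^{4}}{3} + \frac{z^{2}}{2} + 4 works: f is exactly (dF/du)*(du/dz) for that inner function.
F(z) = - \frac{3 \log{\left(\frac{2 z^{4}}{3} + \frac{z^{2}}{2} + 4 \right)}}{2} is an antiderivative of f.
Check: d/dz[- \frac{3 \log{\left(\frac{2 z^{4}}{3} + \frac{z^{2}}{2} + 4 \right)}}{2}] = \frac{- 24 z^{3} - 9 z}{4 z^{4} + 3 z^{2} + 24}, which equals f(z).
F(2) = - \frac{3 \log{\left(\frac{50}{3} \right)}}{2}; F(-2) = - \frac{3 \log{\left(\frac{50}{3} \right)}}{2}.
Integral = F(2) - F(-2) = 0.

Antiderivative: F(z) = - \frac{3 \log{\left(\frac{2 z^{4}}{3} + \frac{z^{2}}{2} + 4 \right)}}{2}; value = 0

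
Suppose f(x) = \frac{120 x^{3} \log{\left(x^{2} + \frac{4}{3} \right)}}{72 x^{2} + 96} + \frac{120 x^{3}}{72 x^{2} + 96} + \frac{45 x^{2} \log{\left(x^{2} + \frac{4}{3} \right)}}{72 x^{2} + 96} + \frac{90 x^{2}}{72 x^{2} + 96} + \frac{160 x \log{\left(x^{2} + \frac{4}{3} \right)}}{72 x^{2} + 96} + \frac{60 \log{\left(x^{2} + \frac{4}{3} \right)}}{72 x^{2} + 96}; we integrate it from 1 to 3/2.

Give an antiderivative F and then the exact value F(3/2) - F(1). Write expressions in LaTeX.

Recognize the product-rule pattern: f = u'v + uv' with u = \frac{5 x^{2}}{6} + \frac{5 x}{8}, v = \log{\left(x^{2} + \frac{4}{3} \right)}, so integration by parts undoes it.
F(x) = \frac{5 x \left(4 x + 3\right) \log{\left(x^{2} + \frac{4}{3} \right)}}{24} is an antiderivative of f.
Check: d/dx[\frac{5 x \left(4 x + 3\right) \log{\left(x^{2} + \frac{4}{3} \right)}}{24}] = \frac{120 x^{3} \log{\left(x^{2} + \frac{4}{3} \right)} + 120 x^{3} + 45 x^{2} \log{\left(x^{2} + \frac{4}{3} \right)} + 90 x^{2} + 160 x \log{\left(x^{2} + \frac{4}{3} \right)} + 60 \log{\left(x^{2} + \frac{4}{3} \right)}}{72 x^{2} + 96}, which equals f(x).
F(3/2) = \frac{45 \log{\left(\frac{43}{12} \right)}}{16}; F(1) = \frac{35 \log{\left(\frac{7}{3} \right)}}{24}.
Integral = F(3/2) - F(1) = - \frac{35 \log{\left(\frac{7}{3} \right)}}{24} + \frac{45 \log{\left(\frac{43}{12} \right)}}{16}.

Antiderivative: F(x) = \frac{5 x \left(4 x + 3\right) \log{\left(x^{2} + \frac{4}{3} \right)}}{24}; value = - \frac{35 \log{\left(\frac{7}{3} \right)}}{24} + \frac{45 \log{\left(\frac{43}{12} \right)}}{16}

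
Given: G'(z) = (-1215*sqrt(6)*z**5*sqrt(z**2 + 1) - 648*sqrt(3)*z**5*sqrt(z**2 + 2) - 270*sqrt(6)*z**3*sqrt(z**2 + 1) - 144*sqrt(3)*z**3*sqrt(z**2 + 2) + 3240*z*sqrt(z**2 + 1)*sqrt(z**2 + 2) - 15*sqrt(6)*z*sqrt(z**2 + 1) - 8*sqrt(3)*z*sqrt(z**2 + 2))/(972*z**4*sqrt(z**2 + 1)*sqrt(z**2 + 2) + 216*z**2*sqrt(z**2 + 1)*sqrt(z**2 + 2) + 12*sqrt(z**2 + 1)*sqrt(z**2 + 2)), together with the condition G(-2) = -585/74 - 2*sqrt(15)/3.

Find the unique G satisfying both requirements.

Whatever form G(z) takes, its d/dz must return the stated G'(z).
A general antiderivative is -5*sqrt(3*z**2/2 + 3)/2 - 2*sqrt(3*z**2 + 3)/3 - 5/(3*z**2 + 1/3) + C.
The condition gives C = -585/74 - 2*sqrt(15)/3 - (-585/74 - 2*sqrt(15)/3) = 0.
So G(z) = -5*sqrt(3*z**2/2 + 3)/2 - 2*sqrt(3*z**2 + 3)/3 - 5/(3*z**2 + 1/3).
Check: d/dz[-5*sqrt(3*z**2/2 + 3)/2 - 2*sqrt(3*z**2 + 3)/3 - 5/(3*z**2 + 1/3)] = (-1215*sqrt(6)*z**5*sqrt(z**2 + 1) - 648*sqrt(3)*z**5*sqrt(z**2 + 2) - 270*sqrt(6)*z**3*sqrt(z**2 + 1) - 144*sqrt(3)*z**3*sqrt(z**2 + 2) + 3240*z*sqrt(z**2 + 1)*sqrt(z**2 + 2) - 15*sqrt(6)*z*sqrt(z**2 + 1) - 8*sqrt(3)*z*sqrt(z**2 + 2))/(972*z**4*sqrt(z**2 + 1)*sqrt(z**2 + 2) + 216*z**2*sqrt(z**2 + 1)*sqrt(z**2 + 2) + 12*sqrt(z**2 + 1)*sqrt(z**2 + 2)) = G'(z).

G(z) = -5*sqrt(3*z**2/2 + 3)/2 - 2*sqrt(3*z**2 + 3)/3 - 5/(3*z**2 + 1/3)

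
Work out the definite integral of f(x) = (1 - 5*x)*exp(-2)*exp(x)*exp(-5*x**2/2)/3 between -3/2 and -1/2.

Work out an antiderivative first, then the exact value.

Antiderivative: F(x) = exp(-2)*exp(x)*exp(-5*x**2/2)/3; value = -exp(-73/8)/3 + exp(-25/8)/3

The substitution u = -5*x**2/2 + x - 2 works: f is exactly (dF/du)*(du/dx) for that inner function.
F(x) = exp(-2)*exp(x)*exp(-5*x**2/2)/3 is an antiderivative of f.
Check: d/dx[exp(-2)*exp(x)*exp(-5*x**2/2)/3] = (-5*x*exp(x) + exp(x))*exp(-2)*exp(-5*x**2/2)/3, which equals f(x).
F(-1/2) = exp(-25/8)/3; F(-3/2) = exp(-73/8)/3.
Integral = F(-1/2) - F(-3/2) = -exp(-73/8)/3 + exp(-25/8)/3.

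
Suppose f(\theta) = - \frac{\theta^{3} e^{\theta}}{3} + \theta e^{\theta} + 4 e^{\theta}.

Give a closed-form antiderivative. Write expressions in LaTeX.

f has the shape u'v + uv' for u = - \frac{\theta^{3}}{3} + \theta^{2} - \theta + 5 and v = e^{\theta} — it is the derivative of the product u*v.
Check: d/d\theta[\frac{\left(- \theta^{3} + 3 \theta^{2} - 3 \theta + 15\right) e^{\theta}}{3}] = - \frac{\theta^{3} e^{\theta}}{3} + \theta e^{\theta} + 4 e^{\theta} = f(\theta).

An antiderivative is F(\theta) = \frac{\left(- \theta^{3} + 3 \theta^{2} - 3 \theta + 15\right) e^{\theta}}{3}.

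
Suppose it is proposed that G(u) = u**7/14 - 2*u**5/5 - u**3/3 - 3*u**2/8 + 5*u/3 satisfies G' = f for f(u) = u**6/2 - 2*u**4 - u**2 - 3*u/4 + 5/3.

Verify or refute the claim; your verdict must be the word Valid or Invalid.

Valid - the claim checks out under differentiation.

d/du[G] = u**6/2 - 2*u**4 - u**2 - 3*u/4 + 5/3
This equals f(u) exactly, so the claim holds.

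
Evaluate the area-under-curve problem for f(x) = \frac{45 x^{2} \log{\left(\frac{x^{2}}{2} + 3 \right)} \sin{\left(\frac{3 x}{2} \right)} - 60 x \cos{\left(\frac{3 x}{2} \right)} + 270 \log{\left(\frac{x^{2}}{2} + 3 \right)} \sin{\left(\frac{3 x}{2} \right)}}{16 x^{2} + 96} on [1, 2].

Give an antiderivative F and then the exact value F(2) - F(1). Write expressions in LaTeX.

Antiderivative: F(x) = - \frac{15 \log{\left(\frac{x^{2}}{2} + 3 \right)} \cos{\left(\frac{3 x}{2} \right)}}{8}; value = \frac{15 \log{\left(\frac{7}{2} \right)} \cos{\left(\frac{3}{2} \right)}}{8} - \frac{15 \log{\left(5 \right)} \cos{\left(3 \right)}}{8}

Recognize the product-rule pattern: f = u'v + uv' with u = - \frac{15 \cos{\left(\frac{3 x}{2} \right)}}{8}, v = \log{\left(\frac{x^{2}}{2} + 3 \right)}, so integration by parts undoes it.
F(x) = - \frac{15 \log{\left(\frac{x^{2}}{2} + 3 \right)} \cos{\left(\frac{3 x}{2} \right)}}{8} is an antiderivative of f.
Check: d/dx[- \frac{15 \log{\left(\frac{x^{2}}{2} + 3 \right)} \cos{\left(\frac{3 x}{2} \right)}}{8}] = \frac{45 x^{2} \log{\left(\frac{x^{2}}{2} + 3 \right)} \sin{\left(\frac{3 x}{2} \right)} - 60 x \cos{\left(\frac{3 x}{2} \right)} + 270 \log{\left(\frac{x^{2}}{2} + 3 \right)} \sin{\left(\frac{3 x}{2} \right)}}{16 x^{2} + 96} = f(x).
F(2) = - \frac{15 \log{\left(5 \right)} \cos{\left(3 \right)}}{8}; F(1) = - \frac{15 \log{\left(\frac{7}{2} \right)} \cos{\left(\frac{3}{2} \right)}}{8}.
Integral = F(2) - F(1) = \frac{15 \log{\left(\frac{7}{2} \right)} \cos{\left(\frac{3}{2} \right)}}{8} - \frac{15 \log{\left(5 \right)} \cos{\left(3 \right)}}{8}.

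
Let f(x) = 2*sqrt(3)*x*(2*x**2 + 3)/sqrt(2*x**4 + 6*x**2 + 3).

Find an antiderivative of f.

f matches the chain-rule pattern g'(h)*h' with inner function h(x) = 2*x**4/3 + 2*x**2 + 1; substituting u = h(x) collapses the integral.
Check: d/dx[3*sqrt(2*x**4/3 + 2*x**2 + 1)] = (4*sqrt(3)*x**3 + 6*sqrt(3)*x)/sqrt(2*x**4 + 6*x**2 + 3), which equals f(x).

An antiderivative is F(x) = 3*sqrt(2*x**4/3 + 2*x**2 + 1).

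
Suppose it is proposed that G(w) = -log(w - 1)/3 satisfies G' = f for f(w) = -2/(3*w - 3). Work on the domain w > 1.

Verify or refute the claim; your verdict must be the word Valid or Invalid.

Invalid: d/dw[G] - f = 1/(3*w - 3), which is not 0.

d/dw[G] = -1/(3*w - 3)
d/dw[G] - f(w) = 1/(3*w - 3) != 0.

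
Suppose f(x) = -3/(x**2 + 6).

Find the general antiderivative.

Recover f(x) by differentiating a candidate F(x); any mismatch rules it out.
Check: d/dx[-sqrt(6)*atan(sqrt(6)*x/6)/2] = -3/(x**2 + 6) = f(x).

F(x) = -sqrt(6)*atan(sqrt(6)*x/6)/2 + C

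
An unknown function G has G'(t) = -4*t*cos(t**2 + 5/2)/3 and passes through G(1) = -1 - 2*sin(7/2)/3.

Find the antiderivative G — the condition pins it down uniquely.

G(t) = (-2*sin(t**2 + 5/2) - 3)/3

G'(t) matches the chain-rule pattern g'(h)*h' with inner function h(t) = t**2 + 5/2; substituting u = h(t) collapses the integral.
A general antiderivative is -2*sin(t**2 + 5/2)/3 + C.
The condition gives C = -1 - 2*sin(7/2)/3 - (-2*sin(7/2)/3) = -1.
So G(t) = (-2*sin(t**2 + 5/2) - 3)/3.
Check: d/dt[(-2*sin(t**2 + 5/2) - 3)/3] = -4*t*cos(t**2 + 5/2)/3 = G'(t).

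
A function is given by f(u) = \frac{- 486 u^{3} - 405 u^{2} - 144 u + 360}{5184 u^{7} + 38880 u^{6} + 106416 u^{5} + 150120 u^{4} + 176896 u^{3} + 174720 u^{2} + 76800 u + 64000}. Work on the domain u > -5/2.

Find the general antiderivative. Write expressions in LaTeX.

A candidate is checked by its d/du: the result must match f(u).
Check: d/du[\frac{9 u}{8 \left(2 u + 5\right)^{2} \left(9 u^{2} + 8\right)}] = \frac{- 486 u^{3} - 405 u^{2} - 144 u + 360}{5184 u^{7} + 38880 u^{6} + 106416 u^{5} + 150120 u^{4} + 176896 u^{3} + 174720 u^{2} + 76800 u + 64000} = f(u).

F(u) = \frac{9 u}{8 \left(2 u + 5\right)^{2} \left(9 u^{2} + 8\right)} + C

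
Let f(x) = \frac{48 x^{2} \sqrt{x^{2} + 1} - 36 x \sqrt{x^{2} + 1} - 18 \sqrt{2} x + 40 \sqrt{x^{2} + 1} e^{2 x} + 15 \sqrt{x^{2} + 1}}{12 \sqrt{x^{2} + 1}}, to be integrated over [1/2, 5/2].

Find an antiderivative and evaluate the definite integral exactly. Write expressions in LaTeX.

Antiderivative: F(x) = \frac{16 x^{3} - 18 x^{2} + 15 x - 18 \sqrt{2} \sqrt{x^{2} + 1} + 20 e^{2 x} - 12}{12}; value = - \frac{3 \sqrt{58}}{4} - \frac{5 e}{3} + \frac{3 \sqrt{10}}{4} + \frac{85}{6} + \frac{5 e^{5}}{3}

Differentiate the proposed F(x) back; it has to land on f(x) exactly.
F(x) = \frac{16 x^{3} - 18 x^{2} + 15 x - 18 \sqrt{2} \sqrt{x^{2} + 1} + 20 e^{2 x} - 12}{12} is an antiderivative of f.
Check: d/dx[\frac{16 x^{3} - 18 x^{2} + 15 x - 18 \sqrt{2} \sqrt{x^{2} + 1} + 20 e^{2 x} - 12}{12}] = \frac{48 x^{2} \sqrt{x^{2} + 1} - 36 x \sqrt{x^{2} + 1} - 18 \sqrt{2} x + 40 \sqrt{x^{2} + 1} e^{2 x} + 15 \sqrt{x^{2} + 1}}{12 \sqrt{x^{2} + 1}} = f(x).
F(5/2) = - \frac{3 \sqrt{58}}{4} + \frac{163}{12} + \frac{5 e^{5}}{3}; F(1/2) = - \frac{3 \sqrt{10}}{4} - \frac{7}{12} + \frac{5 e}{3}.
Integral = F(5/2) - F(1/2) = - \frac{3 \sqrt{58}}{4} - \frac{5 e}{3} + \frac{3 \sqrt{10}}{4} + \frac{85}{6} + \frac{5 e^{5}}{3}.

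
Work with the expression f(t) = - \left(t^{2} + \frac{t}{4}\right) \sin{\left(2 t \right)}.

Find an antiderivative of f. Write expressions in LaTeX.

Any candidate F(t) must reproduce f(t) exactly when differentiated.
Check: d/dt[\frac{t^{2} \cos{\left(2 t \right)}}{2} - \frac{t \sin{\left(2 t \right)}}{2} + \frac{t \cos{\left(2 t \right)}}{8} - \frac{\sin{\left(2 t \right)}}{16} - \frac{\cos{\left(2 t \right)}}{4}] = - t^{2} \sin{\left(2 t \right)} - \frac{t \sin{\left(2 t \right)}}{4}, which equals f(t).

An antiderivative is F(t) = \frac{t^{2} \cos{\left(2 t \right)}}{2} - \frac{t \sin{\left(2 t \right)}}{2} + \frac{t \cos{\left(2 t \right)}}{8} - \frac{\sin{\left(2 t \right)}}{16} - \frac{\cos{\left(2 t \right)}}{4}.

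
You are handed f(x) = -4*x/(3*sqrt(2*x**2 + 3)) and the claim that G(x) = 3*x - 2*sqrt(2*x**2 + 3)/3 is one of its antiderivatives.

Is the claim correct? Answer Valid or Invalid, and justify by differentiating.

d/dx[G] = (-4*x + 9*sqrt(2*x**2 + 3))/(3*sqrt(2*x**2 + 3))
d/dx[G] - f(x) = 3 != 0.

Invalid: d/dx[G] - f = 3, which is not 0.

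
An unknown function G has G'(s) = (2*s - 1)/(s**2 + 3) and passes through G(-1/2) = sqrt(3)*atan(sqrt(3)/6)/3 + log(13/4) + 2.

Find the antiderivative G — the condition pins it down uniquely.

A first test for any G(s): its s-derivative must equal the given G'(s).
A general antiderivative is log(s**2 + 3) - sqrt(3)*atan(sqrt(3)*s/3)/3 + C.
The condition gives C = sqrt(3)*atan(sqrt(3)/6)/3 + log(13/4) + 2 - (sqrt(3)*atan(sqrt(3)/6)/3 + log(13/4)) = 2.
So G(s) = log(s**2 + 3) - sqrt(3)*atan(sqrt(3)*s/3)/3 + 2.
Check: d/ds[log(s**2 + 3) - sqrt(3)*atan(sqrt(3)*s/3)/3 + 2] = (2*s - 1)/(s**2 + 3) = G'(s).

G(s) = log(s**2 + 3) - sqrt(3)*atan(sqrt(3)*s/3)/3 + 2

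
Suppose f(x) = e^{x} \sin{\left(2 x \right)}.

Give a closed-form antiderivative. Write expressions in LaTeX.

Recover f(x) by differentiating a candidate F(x); any mismatch rules it out.
Check: d/dx[\frac{\left(\sin{\left(2 x \right)} - 2 \cos{\left(2 x \right)}\right) e^{x}}{5}] = e^{x} \sin{\left(2 x \right)} = f(x).

An antiderivative is F(x) = \frac{\left(\sin{\left(2 x \right)} - 2 \cos{\left(2 x \right)}\right) e^{x}}{5}.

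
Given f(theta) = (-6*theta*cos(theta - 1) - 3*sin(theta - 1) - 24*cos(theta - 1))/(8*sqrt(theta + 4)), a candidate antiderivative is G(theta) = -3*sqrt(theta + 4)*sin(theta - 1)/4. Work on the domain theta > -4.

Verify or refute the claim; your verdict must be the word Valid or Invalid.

Valid. The derivative of G reproduces f.

d/dtheta[G] = (-6*theta*cos(theta - 1) - 3*sin(theta - 1) - 24*cos(theta - 1))/(8*sqrt(theta + 4))
This equals f(theta) exactly, so the claim holds.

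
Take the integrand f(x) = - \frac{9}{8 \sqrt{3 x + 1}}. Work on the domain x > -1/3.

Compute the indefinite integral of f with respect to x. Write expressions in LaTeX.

Any candidate F(x) must reproduce f(x) exactly when differentiated.
Check: d/dx[- \frac{3 \sqrt{3 x + 1}}{4}] = - \frac{9}{8 \sqrt{3 x + 1}} = f(x).

F(x) = - \frac{3 \sqrt{3 x + 1}}{4} + C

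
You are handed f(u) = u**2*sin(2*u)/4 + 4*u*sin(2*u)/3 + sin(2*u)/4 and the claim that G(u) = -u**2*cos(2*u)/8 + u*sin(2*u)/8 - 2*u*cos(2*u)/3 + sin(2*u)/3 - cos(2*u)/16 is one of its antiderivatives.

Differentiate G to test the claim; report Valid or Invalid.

d/du[G] = u**2*sin(2*u)/4 + 4*u*sin(2*u)/3 + sin(2*u)/4
This equals f(u) exactly, so the claim holds.

Valid - differentiating G returns exactly f.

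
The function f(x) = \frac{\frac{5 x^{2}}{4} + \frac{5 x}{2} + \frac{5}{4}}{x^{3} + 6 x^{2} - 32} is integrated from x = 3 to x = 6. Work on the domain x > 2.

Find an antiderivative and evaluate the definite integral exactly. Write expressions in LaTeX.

The denominator factors as 4 \left(x - 2\right) \left(x + 4\right)^{2}; partial fractions split f into directly integrable pieces: \frac{15}{16 \left(x + 4\right)} - \frac{15}{8 \left(x + 4\right)^{2}} + \frac{5}{16 \left(x - 2\right)}.
F(x) = \frac{5 \left(\left(x + 4\right) \log{\left(x - 2 \right)} + 3 \left(x + 4\right) \log{\left(x + 4 \right)} + 6\right)}{16 \left(x + 4\right)} is an antiderivative of f.
Check: d/dx[\frac{5 \left(\left(x + 4\right) \log{\left(x - 2 \right)} + 3 \left(x + 4\right) \log{\left(x + 4 \right)} + 6\right)}{16 \left(x + 4\right)}] = \frac{5 x^{2} + 10 x + 5}{4 x^{3} + 24 x^{2} - 128}, which equals f(x).
F(6) = \frac{3}{16} + \frac{5 \log{\left(4 \right)}}{16} + \frac{15 \log{\left(10 \right)}}{16}; F(3) = \frac{15}{56} + \frac{15 \log{\left(7 \right)}}{16}.
Integral = F(6) - F(3) = - \frac{15 \log{\left(7 \right)}}{16} - \frac{9}{112} + \frac{5 \log{\left(4 \right)}}{16} + \frac{15 \log{\left(10 \right)}}{16}.

Antiderivative: F(x) = \frac{5 \left(\left(x + 4\right) \log{\left(x - 2 \right)} + 3 \left(x + 4\right) \log{\left(x + 4 \right)} + 6\right)}{16 \left(x + 4\right)}; value = - \frac{15 \log{\left(7 \right)}}{16} - \frac{9}{112} + \frac{5 \log{\left(4 \right)}}{16} + \frac{15 \log{\left(10 \right)}}{16}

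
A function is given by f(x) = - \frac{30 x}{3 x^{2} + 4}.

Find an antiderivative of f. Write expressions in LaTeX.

The substitution u = x^{2} + \frac{4}{3} works: f is exactly (dF/du)*(du/dx) for that inner function.
Check: d/dx[- 5 \log{\left(x^{2} + \frac{4}{3} \right)}] = - \frac{30 x}{3 x^{2} + 4} = f(x).

An antiderivative is F(x) = - 5 \log{\left(x^{2} + \frac{4}{3} \right)}.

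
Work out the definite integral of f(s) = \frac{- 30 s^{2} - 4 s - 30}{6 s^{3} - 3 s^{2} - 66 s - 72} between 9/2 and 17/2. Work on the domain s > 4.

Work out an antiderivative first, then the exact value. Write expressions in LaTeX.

Antiderivative: F(s) = - \frac{263 \log{\left(s - 4 \right)}}{99} + \frac{61 \log{\left(s + \frac{3}{2} \right)}}{11} - \frac{71 \log{\left(s + 2 \right)}}{9}; value = - \frac{71 \log{\left(\frac{21}{2} \right)}}{9} - \frac{61 \log{\left(6 \right)}}{11} - \frac{263 \log{\left(\frac{9}{2} \right)}}{99} - \frac{263 \log{\left(2 \right)}}{99} + \frac{61 \log{\left(10 \right)}}{11} + \frac{71 \log{\left(\frac{13}{2} \right)}}{9}

Factor the denominator (3 \left(s - 4\right) \left(s + 2\right) \left(2 s + 3\right)) and decompose: f = \frac{122}{11 \left(2 s + 3\right)} - \frac{71}{9 \left(s + 2\right)} - \frac{263}{99 \left(s - 4\right)}; each piece integrates to a log, atan, or power term.
F(s) = - \frac{263 \log{\left(s - 4 \right)}}{99} + \frac{61 \log{\left(s + \frac{3}{2} \right)}}{11} - \frac{71 \log{\left(s + 2 \right)}}{9} is an antiderivative of f.
Check: d/ds[- \frac{263 \log{\left(s - 4 \right)}}{99} + \frac{61 \log{\left(s + \frac{3}{2} \right)}}{11} - \frac{71 \log{\left(s + 2 \right)}}{9}] = \frac{- 30 s^{2} - 4 s - 30}{6 s^{3} - 3 s^{2} - 66 s - 72} = f(s).
F(17/2) = - \frac{71 \log{\left(\frac{21}{2} \right)}}{9} - \frac{263 \log{\left(\frac{9}{2} \right)}}{99} + \frac{61 \log{\left(10 \right)}}{11}; F(9/2) = - \frac{71 \log{\left(\frac{13}{2} \right)}}{9} + \frac{263 \log{\left(2 \right)}}{99} + \frac{61 \log{\left(6 \right)}}{11}.
Integral = F(17/2) - F(9/2) = - \frac{71 \log{\left(\frac{21}{2} \right)}}{9} - \frac{61 \log{\left(6 \right)}}{11} - \frac{263 \log{\left(\frac{9}{2} \right)}}{99} - \frac{263 \log{\left(2 \right)}}{99} + \frac{61 \log{\left(10 \right)}}{11} + \frac{71 \log{\left(\frac{13}{2} \right)}}{9}.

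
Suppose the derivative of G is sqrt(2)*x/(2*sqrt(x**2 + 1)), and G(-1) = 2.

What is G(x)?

G'(x) matches the chain-rule pattern g'(h)*h' with inner function h(x) = 2*x**2 + 2; substituting u = h(x) collapses the integral.
A general antiderivative is sqrt(2*x**2 + 2)/2 + C.
The condition gives C = 2 - (1) = 1.
So G(x) = (sqrt(2)*sqrt(x**2 + 1) + 2)/2.
Check: d/dx[(sqrt(2)*sqrt(x**2 + 1) + 2)/2] = sqrt(2)*x/(2*sqrt(x**2 + 1)) = G'(x).

G(x) = (sqrt(2)*sqrt(x**2 + 1) + 2)/2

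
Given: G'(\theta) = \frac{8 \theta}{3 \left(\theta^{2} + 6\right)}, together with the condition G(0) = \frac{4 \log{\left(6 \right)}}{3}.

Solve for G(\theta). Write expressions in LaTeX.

G(\theta) = \frac{4 \log{\left(\theta^{2} + 6 \right)}}{3}

The substitution u = \theta^{2} + 6 works: G'(\theta) is exactly (dG/du)*(du/d\theta) for that inner function.
A general antiderivative is \frac{4 \log{\left(\theta^{2} + 6 \right)}}{3} + C.
The condition gives C = \frac{4 \log{\left(6 \right)}}{3} - (\frac{4 \log{\left(6 \right)}}{3}) = 0.
So G(\theta) = \frac{4 \log{\left(\theta^{2} + 6 \right)}}{3}.
Check: d/d\theta[\frac{4 \log{\left(\theta^{2} + 6 \right)}}{3}] = \frac{8 \theta}{3 \theta^{2} + 18}, which equals G'(\theta).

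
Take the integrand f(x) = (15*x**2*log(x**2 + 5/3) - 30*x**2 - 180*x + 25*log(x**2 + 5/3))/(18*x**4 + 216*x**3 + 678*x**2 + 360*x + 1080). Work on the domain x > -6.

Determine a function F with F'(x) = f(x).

An antiderivative is F(x) = -5*log(x**2 + 5/3)/(6*x + 36).

Recognize the product-rule pattern: f = u'v + uv' with u = -5/(6*(x + 6)), v = log(x**2 + 5/3), so integration by parts undoes it.
Check: d/dx[-5*log(x**2 + 5/3)/(6*x + 36)] = (15*x**2*log(x**2 + 5/3) - 30*x**2 - 180*x + 25*log(x**2 + 5/3))/(18*x**4 + 216*x**3 + 678*x**2 + 360*x + 1080) = f(x).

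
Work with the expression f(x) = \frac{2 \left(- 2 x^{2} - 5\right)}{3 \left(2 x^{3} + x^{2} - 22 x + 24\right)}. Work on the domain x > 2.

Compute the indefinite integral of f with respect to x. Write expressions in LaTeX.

F(x) = - \frac{13 \log{\left(x - 2 \right)}}{9} + \frac{38 \log{\left(x - \frac{3}{2} \right)}}{33} - \frac{37 \log{\left(x + 4 \right)}}{99} + C

Factor the denominator (3 \left(x - 2\right) \left(x + 4\right) \left(2 x - 3\right)) and decompose: f = \frac{76}{33 \left(2 x - 3\right)} - \frac{37}{99 \left(x + 4\right)} - \frac{13}{9 \left(x - 2\right)}; each piece integrates to a log, atan, or power term.
Check: d/dx[- \frac{13 \log{\left(x - 2 \right)}}{9} + \frac{38 \log{\left(x - \frac{3}{2} \right)}}{33} - \frac{37 \log{\left(x + 4 \right)}}{99}] = \frac{- 4 x^{2} - 10}{6 x^{3} + 3 x^{2} - 66 x + 72}, which equals f(x).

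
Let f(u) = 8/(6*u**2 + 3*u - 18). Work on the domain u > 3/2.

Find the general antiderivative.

Factor the denominator (3*(u + 2)*(2*u - 3)) and decompose: f = 16/(21*(2*u - 3)) - 8/(21*(u + 2)); each piece integrates to a log, atan, or power term.
Check: d/du[8*log(u - 3/2)/21 - 8*log(u + 2)/21] = 8/(6*u**2 + 3*u - 18) = f(u).

F(u) = 8*log(u - 3/2)/21 - 8*log(u + 2)/21 + C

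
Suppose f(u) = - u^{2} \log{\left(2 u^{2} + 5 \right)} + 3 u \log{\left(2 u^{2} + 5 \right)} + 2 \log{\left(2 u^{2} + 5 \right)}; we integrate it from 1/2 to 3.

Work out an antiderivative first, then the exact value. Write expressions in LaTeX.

Antiderivative: F(u) = - \frac{12 u^{3} \log{\left(2 u^{2} + 5 \right)} - 8 u^{3} - 54 u^{2} \log{\left(2 u^{2} + 5 \right)} + 54 u^{2} - 72 u \log{\left(2 u^{2} + 5 \right)} + 204 u - 135 \log{\left(u^{2} + \frac{5}{2} \right)} - 102 \sqrt{10} \operatorname{atan}{\left(\frac{\sqrt{10} u}{5} \right)}}{36}; value = - \frac{1535}{72} - \frac{15 \log{\left(\frac{11}{4} \right)}}{4} - \frac{17 \sqrt{10} \operatorname{atan}{\left(\frac{\sqrt{10}}{10} \right)}}{6} - \frac{4 \log{\left(\frac{11}{2} \right)}}{3} + \frac{15 \log{\left(\frac{23}{2} \right)}}{4} + \frac{17 \sqrt{10} \operatorname{atan}{\left(\frac{3 \sqrt{10}}{5} \right)}}{6} + \frac{21 \log{\left(23 \right)}}{2}

Integrate term by term and add the pieces.
F(u) = - \frac{12 u^{3} \log{\left(2 u^{2} + 5 \right)} - 8 u^{3} - 54 u^{2} \log{\left(2 u^{2} + 5 \right)} + 54 u^{2} - 72 u \log{\left(2 u^{2} + 5 \right)} + 204 u - 135 \log{\left(u^{2} + \frac{5}{2} \right)} - 102 \sqrt{10} \operatorname{atan}{\left(\frac{\sqrt{10} u}{5} \right)}}{36} is an antiderivative of f.
Check: d/du[- \frac{12 u^{3} \log{\left(2 u^{2} + 5 \right)} - 8 u^{3} - 54 u^{2} \log{\left(2 u^{2} + 5 \right)} + 54 u^{2} - 72 u \log{\left(2 u^{2} + 5 \right)} + 204 u - 135 \log{\left(u^{2} + \frac{5}{2} \right)} - 102 \sqrt{10} \operatorname{atan}{\left(\frac{\sqrt{10} u}{5} \right)}}{36}] = - u^{2} \log{\left(2 u^{2} + 5 \right)} + 3 u \log{\left(2 u^{2} + 5 \right)} + 2 \log{\left(2 u^{2} + 5 \right)} = f(u).
F(3) = - \frac{49}{2} + \frac{15 \log{\left(\frac{23}{2} \right)}}{4} + \frac{17 \sqrt{10} \operatorname{atan}{\left(\frac{3 \sqrt{10}}{5} \right)}}{6} + \frac{21 \log{\left(23 \right)}}{2}; F(1/2) = - \frac{229}{72} + \frac{4 \log{\left(\frac{11}{2} \right)}}{3} + \frac{17 \sqrt{10} \operatorname{atan}{\left(\frac{\sqrt{10}}{10} \right)}}{6} + \frac{15 \log{\left(\frac{11}{4} \right)}}{4}.
Integral = F(3) - F(1/2) = - \frac{1535}{72} - \frac{15 \log{\left(\frac{11}{4} \right)}}{4} - \frac{17 \sqrt{10} \operatorname{atan}{\left(\frac{\sqrt{10}}{10} \right)}}{6} - \frac{4 \log{\left(\frac{11}{2} \right)}}{3} + \frac{15 \log{\left(\frac{23}{2} \right)}}{4} + \frac{17 \sqrt{10} \operatorname{atan}{\left(\frac{3 \sqrt{10}}{5} \right)}}{6} + \frac{21 \log{\left(23 \right)}}{2}.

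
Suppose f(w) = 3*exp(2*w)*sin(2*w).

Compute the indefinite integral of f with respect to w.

F(w) = 3*exp(2*w)*sin(2*w)/4 - 3*exp(2*w)*cos(2*w)/4 + C

Recover f(w) by differentiating a candidate F(w); any mismatch rules it out.
Check: d/dw[3*exp(2*w)*sin(2*w)/4 - 3*exp(2*w)*cos(2*w)/4] = 3*exp(2*w)*sin(2*w) = f(w).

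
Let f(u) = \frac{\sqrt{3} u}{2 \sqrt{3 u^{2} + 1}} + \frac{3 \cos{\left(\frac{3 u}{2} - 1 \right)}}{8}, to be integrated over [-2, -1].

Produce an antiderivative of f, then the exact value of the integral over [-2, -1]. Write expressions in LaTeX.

Antiderivative: F(u) = \frac{\sqrt{u^{2} + \frac{1}{3}}}{2} + \frac{\sin{\left(\frac{3 u}{2} - 1 \right)}}{4}; value = - \frac{\sqrt{39}}{6} + \frac{\sin{\left(4 \right)}}{4} - \frac{\sin{\left(\frac{5}{2} \right)}}{4} + \frac{\sqrt{3}}{3}

Integrate term by term and add the pieces.
F(u) = \frac{\sqrt{u^{2} + \frac{1}{3}}}{2} + \frac{\sin{\left(\frac{3 u}{2} - 1 \right)}}{4} is an antiderivative of f.
Check: d/du[\frac{\sqrt{u^{2} + \frac{1}{3}}}{2} + \frac{\sin{\left(\frac{3 u}{2} - 1 \right)}}{4}] = \frac{4 \sqrt{3} u + 3 \sqrt{3 u^{2} + 1} \cos{\left(\frac{3 u}{2} - 1 \right)}}{8 \sqrt{3 u^{2} + 1}}, which equals f(u).
F(-1) = - \frac{\sin{\left(\frac{5}{2} \right)}}{4} + \frac{\sqrt{3}}{3}; F(-2) = - \frac{\sin{\left(4 \right)}}{4} + \frac{\sqrt{39}}{6}.
Integral = F(-1) - F(-2) = - \frac{\sqrt{39}}{6} + \frac{\sin{\left(4 \right)}}{4} - \frac{\sin{\left(\frac{5}{2} \right)}}{4} + \frac{\sqrt{3}}{3}.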